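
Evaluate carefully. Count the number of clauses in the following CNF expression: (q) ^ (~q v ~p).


A CNF formula is a conjunction of clauses.
Clauses are separated by ^.
Counting the conjuncts: 2 clauses.

2


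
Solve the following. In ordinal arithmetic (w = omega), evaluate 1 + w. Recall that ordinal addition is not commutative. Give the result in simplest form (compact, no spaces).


Compute 1 + w.
Ordinal + is associative but NOT commutative; for finite n>0, n + w = w but w + n stays w+n.
Any finite left addend is absorbed by w on the right: 1 + w = w.
Result = w

w


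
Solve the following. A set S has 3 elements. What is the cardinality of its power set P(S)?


The power set of a set with n elements has 2^n elements.
|P(S)| = 2^3 = 8

8


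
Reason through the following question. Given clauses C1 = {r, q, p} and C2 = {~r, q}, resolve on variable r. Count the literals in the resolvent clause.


Remove r from C1 and ~r from C2.
C1 remainder: {q, p}
C2 remainder: {q}
Union (resolvent): {p, q}
Resolvent has 2 literal(s).

2


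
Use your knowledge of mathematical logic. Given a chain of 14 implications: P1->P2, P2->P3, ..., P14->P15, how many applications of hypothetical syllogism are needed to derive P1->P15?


With 14 implications in a chain connecting 15 propositions:
P1->P2, P2->P3, ..., P14->P15
Steps needed = (number of implications) - 1 = 14 - 1 = 13

13


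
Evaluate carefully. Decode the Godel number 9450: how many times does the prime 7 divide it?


Factorize 9450 by dividing by 7 repeatedly.
Division steps: 7 divides 9450 exactly 1 time(s).
Exponent of 7 = 1

1


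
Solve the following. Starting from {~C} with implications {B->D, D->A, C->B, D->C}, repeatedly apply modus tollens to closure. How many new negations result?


Initial negated facts: {~C}
Apply modus tollens to closure:
  ~C and D->C  =>  ~D
  ~D and B->D  =>  ~B
Final negated: {~B, ~C, ~D}
New negations: {~B, ~D}
Count = 2

2


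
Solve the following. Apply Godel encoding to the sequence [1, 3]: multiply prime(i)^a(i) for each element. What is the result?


Encode each element as an exponent of the corresponding prime:
  2^1 = 2
  3^3 = 27
Product = 2 * 27 = 54

54


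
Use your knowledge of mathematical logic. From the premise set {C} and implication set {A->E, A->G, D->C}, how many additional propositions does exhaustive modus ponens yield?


Initial facts: {C}
Apply modus ponens to closure:
  (no implication fires)
Final known: {C}
New propositions: {(none)}
Count = 0

0


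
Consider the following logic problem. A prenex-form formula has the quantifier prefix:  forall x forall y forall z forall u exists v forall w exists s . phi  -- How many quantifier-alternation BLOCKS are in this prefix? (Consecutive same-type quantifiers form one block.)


Quantifier-type sequence: A A A A E A E  (A=forall, E=exists)
Group into maximal same-type runs:
  Ax4 | Ex1 | Ax1 | Ex1
Number of blocks = 4

4


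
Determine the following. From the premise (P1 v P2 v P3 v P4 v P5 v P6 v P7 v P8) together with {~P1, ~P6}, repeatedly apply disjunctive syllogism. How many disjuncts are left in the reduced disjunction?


Original disjuncts (8): P1, P2, P3, P4, P5, P6, P7, P8
Negated (eliminate): ~P1, ~P6
Remaining disjuncts: P2, P3, P4, P5, P7, P8
Count = 8 - 2 = 6

6


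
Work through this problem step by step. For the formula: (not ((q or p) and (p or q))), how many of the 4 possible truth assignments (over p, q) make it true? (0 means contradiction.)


Check all 4 assignments:
p=0, q=0: 1
p=0, q=1: 0
p=1, q=0: 0
p=1, q=1: 0
Count of True = 1

1


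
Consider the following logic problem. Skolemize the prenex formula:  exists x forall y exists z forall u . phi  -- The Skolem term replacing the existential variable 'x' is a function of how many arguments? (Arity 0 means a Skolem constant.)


Quantifier prefix: exists x forall y exists z forall u
'x' is existentially quantified at position 1.
No universal quantifiers precede it.
Skolem function arity = 0 (a Skolem constant)

0


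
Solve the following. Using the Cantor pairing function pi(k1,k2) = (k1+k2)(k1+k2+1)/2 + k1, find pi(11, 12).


k1 + k2 = 23
(k1+k2)(k1+k2+1)/2 = 23 * 24 / 2 = 276
pi = 276 + 11 = 287

287


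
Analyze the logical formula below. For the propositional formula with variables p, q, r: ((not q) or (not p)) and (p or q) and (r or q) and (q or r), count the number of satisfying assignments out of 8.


Evaluate all 8 assignments for p, q, r:
p=0, q=0, r=0: 0
p=0, q=0, r=1: 0
p=0, q=1, r=0: 1
p=0, q=1, r=1: 1
p=1, q=0, r=0: 0
p=1, q=0, r=1: 1
p=1, q=1, r=0: 0
p=1, q=1, r=1: 0
Satisfying count = 3

3


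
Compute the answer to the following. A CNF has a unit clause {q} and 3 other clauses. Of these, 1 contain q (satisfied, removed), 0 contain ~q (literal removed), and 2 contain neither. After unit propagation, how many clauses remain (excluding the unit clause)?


Satisfied (removed): 1
Shortened (remain): 0
Unchanged (remain): 2
Remaining = 0 + 2 = 2

2


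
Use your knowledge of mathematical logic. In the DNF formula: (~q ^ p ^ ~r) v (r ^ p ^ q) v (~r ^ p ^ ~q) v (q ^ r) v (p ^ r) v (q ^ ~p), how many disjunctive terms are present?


A DNF formula is a disjunction of terms (conjunctions).
Terms are separated by v.
Counting the disjuncts: 6 terms.

6


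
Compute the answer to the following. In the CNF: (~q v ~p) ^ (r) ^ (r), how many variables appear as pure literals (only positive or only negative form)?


Check each variable for pure literal status:
p: pure negative
q: pure negative
r: pure positive
Pure literal count = 3

3


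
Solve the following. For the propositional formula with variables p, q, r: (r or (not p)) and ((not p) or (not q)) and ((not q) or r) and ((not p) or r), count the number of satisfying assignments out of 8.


Evaluate all 8 assignments for p, q, r:
p=0, q=0, r=0: 1
p=0, q=0, r=1: 1
p=0, q=1, r=0: 0
p=0, q=1, r=1: 1
p=1, q=0, r=0: 0
p=1, q=0, r=1: 1
p=1, q=1, r=0: 0
p=1, q=1, r=1: 0
Satisfying count = 4

4


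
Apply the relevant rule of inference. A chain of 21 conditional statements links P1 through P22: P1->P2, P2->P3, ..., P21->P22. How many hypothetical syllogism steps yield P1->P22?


With 21 implications in a chain connecting 22 propositions:
P1->P2, P2->P3, ..., P21->P22
Steps needed = (number of implications) - 1 = 21 - 1 = 20

20


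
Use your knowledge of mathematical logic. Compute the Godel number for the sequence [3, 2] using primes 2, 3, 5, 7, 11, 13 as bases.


Encode each element as an exponent of the corresponding prime:
  2^3 = 8
  3^2 = 9
Product = 8 * 9 = 72

72


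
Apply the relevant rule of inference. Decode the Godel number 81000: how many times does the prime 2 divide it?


Factorize 81000 by dividing by 2 repeatedly.
Division steps: 2 divides 81000 exactly 3 time(s).
Exponent of 2 = 3

3


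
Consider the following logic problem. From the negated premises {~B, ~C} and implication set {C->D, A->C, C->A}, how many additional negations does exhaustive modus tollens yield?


Initial negated facts: {~B, ~C}
Apply modus tollens to closure:
  ~C and A->C  =>  ~A
Final negated: {~A, ~B, ~C}
New negations: {~A}
Count = 1

1


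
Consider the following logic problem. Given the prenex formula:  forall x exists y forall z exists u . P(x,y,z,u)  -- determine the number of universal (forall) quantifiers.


Quantifier prefix: forall x exists y forall z exists u
Mark each quantifier type:
  U E U E
Universal count = 2, Existential count = 2
Asked for universal (forall) quantifiers: 2

2


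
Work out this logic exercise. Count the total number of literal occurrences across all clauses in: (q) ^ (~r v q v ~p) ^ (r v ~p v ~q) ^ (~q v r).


Counting literals in each clause:
Clause 1: 1 literal(s)
Clause 2: 3 literal(s)
Clause 3: 3 literal(s)
Clause 4: 2 literal(s)
Total = 9

9


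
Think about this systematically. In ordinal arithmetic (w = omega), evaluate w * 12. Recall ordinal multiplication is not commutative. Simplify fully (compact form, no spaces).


Compute w * 12.
Ordinal * is associative and left-distributive over +, but NOT commutative; for finite n>1, n*w = w but w*n stays w*n.
w * 12 means 12 copies of w concatenated: w*12.
Result = w*12

w*12


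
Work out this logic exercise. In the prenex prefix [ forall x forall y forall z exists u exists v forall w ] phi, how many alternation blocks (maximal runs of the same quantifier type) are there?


Quantifier-type sequence: A A A E E A  (A=forall, E=exists)
Group into maximal same-type runs:
  Ax3 | Ex2 | Ax1
Number of blocks = 3

3


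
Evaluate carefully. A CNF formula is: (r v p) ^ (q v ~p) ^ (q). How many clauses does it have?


A CNF formula is a conjunction of clauses.
Clauses are separated by ^.
Counting the conjuncts: 3 clauses.

3


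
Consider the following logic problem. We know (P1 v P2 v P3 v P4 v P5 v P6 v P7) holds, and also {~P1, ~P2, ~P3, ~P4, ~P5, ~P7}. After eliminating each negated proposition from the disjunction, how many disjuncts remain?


Original disjuncts (7): P1, P2, P3, P4, P5, P6, P7
Negated (eliminate): ~P1, ~P2, ~P3, ~P4, ~P5, ~P7
Remaining disjuncts: P6
Count = 7 - 6 = 1

1


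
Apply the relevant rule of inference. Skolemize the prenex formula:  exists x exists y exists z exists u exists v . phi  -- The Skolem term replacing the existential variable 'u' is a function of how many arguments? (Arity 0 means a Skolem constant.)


Quantifier prefix: exists x exists y exists z exists u exists v
'u' is existentially quantified at position 4.
No universal quantifiers precede it.
Skolem function arity = 0 (a Skolem constant)

0


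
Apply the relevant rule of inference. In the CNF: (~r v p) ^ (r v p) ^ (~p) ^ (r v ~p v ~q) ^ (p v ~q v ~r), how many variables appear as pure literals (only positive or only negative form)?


Check each variable for pure literal status:
p: mixed (not pure)
q: pure negative
r: mixed (not pure)
Pure literal count = 1

1


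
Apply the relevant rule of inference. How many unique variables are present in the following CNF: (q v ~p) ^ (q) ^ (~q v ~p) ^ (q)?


Identify each variable that appears in the formula.
Variables found: p, q
Count = 2

2


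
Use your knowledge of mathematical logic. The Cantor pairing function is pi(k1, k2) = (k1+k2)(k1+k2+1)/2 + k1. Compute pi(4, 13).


k1 + k2 = 17
(k1+k2)(k1+k2+1)/2 = 17 * 18 / 2 = 153
pi = 153 + 4 = 157

157


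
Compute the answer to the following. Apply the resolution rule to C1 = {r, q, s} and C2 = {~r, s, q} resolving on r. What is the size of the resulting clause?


Remove r from C1 and ~r from C2.
C1 remainder: {q, s}
C2 remainder: {s, q}
Union (resolvent): {q, s}
Resolvent has 2 literal(s).

2


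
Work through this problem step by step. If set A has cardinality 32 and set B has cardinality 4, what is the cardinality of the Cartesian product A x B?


The Cartesian product A x B contains all ordered pairs (a, b).
|A x B| = |A| * |B| = 32 * 4 = 128

128


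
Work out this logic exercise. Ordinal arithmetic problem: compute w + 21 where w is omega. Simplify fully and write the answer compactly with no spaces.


Compute w + 21.
Ordinal + is associative but NOT commutative; for finite n>0, n + w = w but w + n stays w+n.
w + 21 is already in normal form (a successor ordinal beyond w).
Result = w+21

w+21


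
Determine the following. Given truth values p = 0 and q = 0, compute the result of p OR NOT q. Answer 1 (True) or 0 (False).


p = 0, q = 0
Operation: p OR NOT q
Evaluate: 0 OR NOT 0 = 1

1


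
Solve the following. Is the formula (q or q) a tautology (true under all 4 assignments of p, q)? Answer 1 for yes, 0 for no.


Check all 4 assignments:
p=0, q=0: 0
p=0, q=1: 1
p=1, q=0: 0
p=1, q=1: 1
Satisfying count = 2/4.
Tautology iff count = 4: no.

0


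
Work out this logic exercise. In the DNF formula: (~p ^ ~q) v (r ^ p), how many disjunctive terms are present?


A DNF formula is a disjunction of terms (conjunctions).
Terms are separated by v.
Counting the disjuncts: 2 terms.

2


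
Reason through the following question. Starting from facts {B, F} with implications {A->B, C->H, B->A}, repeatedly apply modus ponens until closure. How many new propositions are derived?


Initial facts: {B, F}
Apply modus ponens to closure:
  B and B->A  =>  A
Final known: {A, B, F}
New propositions: {A}
Count = 1

1


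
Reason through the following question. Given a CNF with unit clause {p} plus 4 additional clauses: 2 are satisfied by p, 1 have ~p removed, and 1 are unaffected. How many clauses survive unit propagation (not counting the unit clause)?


Satisfied (removed): 2
Shortened (remain): 1
Unchanged (remain): 1
Remaining = 1 + 1 = 2

2


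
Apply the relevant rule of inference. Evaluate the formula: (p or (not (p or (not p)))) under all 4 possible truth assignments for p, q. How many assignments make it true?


Check all 4 assignments:
p=0, q=0: 0
p=0, q=1: 0
p=1, q=0: 1
p=1, q=1: 1
Count of True = 2

2


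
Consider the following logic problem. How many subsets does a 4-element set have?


The power set of a set with n elements has 2^n elements.
|P(S)| = 2^4 = 16

16


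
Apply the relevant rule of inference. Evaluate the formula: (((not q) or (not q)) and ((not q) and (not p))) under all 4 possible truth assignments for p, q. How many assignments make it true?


Check all 4 assignments:
p=0, q=0: 1
p=0, q=1: 0
p=1, q=0: 0
p=1, q=1: 0
Count of True = 1

1


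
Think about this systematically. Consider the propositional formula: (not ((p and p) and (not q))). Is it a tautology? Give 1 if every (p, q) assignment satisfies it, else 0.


Check all 4 assignments:
p=0, q=0: 1
p=0, q=1: 1
p=1, q=0: 0
p=1, q=1: 1
Satisfying count = 3/4.
Tautology iff count = 4: no.

0


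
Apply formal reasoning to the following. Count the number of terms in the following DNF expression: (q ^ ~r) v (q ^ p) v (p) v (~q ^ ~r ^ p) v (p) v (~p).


A DNF formula is a disjunction of terms (conjunctions).
Terms are separated by v.
Counting the disjuncts: 6 terms.

6


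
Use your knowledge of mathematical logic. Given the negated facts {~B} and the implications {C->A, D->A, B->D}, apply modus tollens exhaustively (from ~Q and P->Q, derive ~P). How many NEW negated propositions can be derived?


Initial negated facts: {~B}
Apply modus tollens to closure:
  (no implication fires)
Final negated: {~B}
New negations: {(none)}
Count = 0

0


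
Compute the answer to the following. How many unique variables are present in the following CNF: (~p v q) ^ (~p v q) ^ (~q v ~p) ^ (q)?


Identify each variable that appears in the formula.
Variables found: p, q
Count = 2

2


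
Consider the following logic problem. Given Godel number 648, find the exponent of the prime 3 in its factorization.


Factorize 648 by dividing by 3 repeatedly.
Division steps: 3 divides 648 exactly 4 time(s).
Exponent of 3 = 4

4


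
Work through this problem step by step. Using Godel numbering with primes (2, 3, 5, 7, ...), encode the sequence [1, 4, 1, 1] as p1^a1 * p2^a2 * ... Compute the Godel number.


Encode each element as an exponent of the corresponding prime:
  2^1 = 2
  3^4 = 81
  5^1 = 5
  7^1 = 7
Product = 2 * 81 * 5 * 7 = 5670

5670


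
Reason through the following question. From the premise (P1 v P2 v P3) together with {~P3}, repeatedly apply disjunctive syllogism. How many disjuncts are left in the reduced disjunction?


Original disjuncts (3): P1, P2, P3
Negated (eliminate): ~P3
Remaining disjuncts: P1, P2
Count = 3 - 1 = 2

2


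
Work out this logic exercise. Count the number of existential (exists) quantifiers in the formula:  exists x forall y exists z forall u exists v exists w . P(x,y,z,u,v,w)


Quantifier prefix: exists x forall y exists z forall u exists v exists w
Mark each quantifier type:
  E U E U E E
Universal count = 2, Existential count = 4
Asked for existential (exists) quantifiers: 4

4


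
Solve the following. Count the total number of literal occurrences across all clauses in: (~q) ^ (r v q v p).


Counting literals in each clause:
Clause 1: 1 literal(s)
Clause 2: 3 literal(s)
Total = 4

4


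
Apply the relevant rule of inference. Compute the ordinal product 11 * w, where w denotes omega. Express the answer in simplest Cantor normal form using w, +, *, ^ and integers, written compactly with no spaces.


Compute 11 * w.
Ordinal * is associative and left-distributive over +, but NOT commutative; for finite n>1, n*w = w but w*n stays w*n.
For finite n>0, n * w = sup{n*k : k<w} = w. So 11 * w = w.
Result = w

w


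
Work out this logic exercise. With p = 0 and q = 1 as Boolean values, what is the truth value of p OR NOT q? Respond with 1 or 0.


p = 0, q = 1
Operation: p OR NOT q
Evaluate: 0 OR NOT 1 = 0

0


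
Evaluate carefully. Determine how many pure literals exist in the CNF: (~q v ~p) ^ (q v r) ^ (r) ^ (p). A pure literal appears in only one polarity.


Check each variable for pure literal status:
p: mixed (not pure)
q: mixed (not pure)
r: pure positive
Pure literal count = 1

1


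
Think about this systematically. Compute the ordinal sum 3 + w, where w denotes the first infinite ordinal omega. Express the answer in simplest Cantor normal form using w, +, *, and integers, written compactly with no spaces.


Compute 3 + w.
Ordinal + is associative but NOT commutative; for finite n>0, n + w = w but w + n stays w+n.
Any finite left addend is absorbed by w on the right: 3 + w = w.
Result = w

w


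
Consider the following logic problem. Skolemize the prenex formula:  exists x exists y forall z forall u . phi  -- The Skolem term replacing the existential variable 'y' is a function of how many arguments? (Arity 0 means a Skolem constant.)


Quantifier prefix: exists x exists y forall z forall u
'y' is existentially quantified at position 2.
No universal quantifiers precede it.
Skolem function arity = 0 (a Skolem constant)

0


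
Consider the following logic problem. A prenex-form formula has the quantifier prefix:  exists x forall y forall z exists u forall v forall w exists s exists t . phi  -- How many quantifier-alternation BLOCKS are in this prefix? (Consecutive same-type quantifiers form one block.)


Quantifier-type sequence: E A A E A A E E  (A=forall, E=exists)
Group into maximal same-type runs:
  Ex1 | Ax2 | Ex1 | Ax2 | Ex2
Number of blocks = 5

5


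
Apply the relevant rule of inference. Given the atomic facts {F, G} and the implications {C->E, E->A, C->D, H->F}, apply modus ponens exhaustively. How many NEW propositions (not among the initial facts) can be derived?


Initial facts: {F, G}
Apply modus ponens to closure:
  (no implication fires)
Final known: {F, G}
New propositions: {(none)}
Count = 0

0


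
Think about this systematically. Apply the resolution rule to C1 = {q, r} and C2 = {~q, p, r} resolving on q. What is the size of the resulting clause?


Remove q from C1 and ~q from C2.
C1 remainder: {r}
C2 remainder: {p, r}
Union (resolvent): {p, r}
Resolvent has 2 literal(s).

2


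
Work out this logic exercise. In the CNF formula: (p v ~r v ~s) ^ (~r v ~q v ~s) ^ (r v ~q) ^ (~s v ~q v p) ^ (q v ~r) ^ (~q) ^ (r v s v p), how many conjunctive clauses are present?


A CNF formula is a conjunction of clauses.
Clauses are separated by ^.
Counting the conjuncts: 7 clauses.

7


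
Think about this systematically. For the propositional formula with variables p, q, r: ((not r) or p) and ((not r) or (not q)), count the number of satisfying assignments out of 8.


Evaluate all 8 assignments for p, q, r:
p=0, q=0, r=0: 1
p=0, q=0, r=1: 0
p=0, q=1, r=0: 1
p=0, q=1, r=1: 0
p=1, q=0, r=0: 1
p=1, q=0, r=1: 1
p=1, q=1, r=0: 1
p=1, q=1, r=1: 0
Satisfying count = 5

5


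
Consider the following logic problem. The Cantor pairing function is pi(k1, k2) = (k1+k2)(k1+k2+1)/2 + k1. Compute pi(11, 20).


k1 + k2 = 31
(k1+k2)(k1+k2+1)/2 = 31 * 32 / 2 = 496
pi = 496 + 11 = 507

507


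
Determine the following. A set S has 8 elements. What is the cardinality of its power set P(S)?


The power set of a set with n elements has 2^n elements.
|P(S)| = 2^8 = 256

256


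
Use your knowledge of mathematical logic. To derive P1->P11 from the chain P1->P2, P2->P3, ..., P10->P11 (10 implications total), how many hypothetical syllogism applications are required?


With 10 implications in a chain connecting 11 propositions:
P1->P2, P2->P3, ..., P10->P11
Steps needed = (number of implications) - 1 = 10 - 1 = 9

9


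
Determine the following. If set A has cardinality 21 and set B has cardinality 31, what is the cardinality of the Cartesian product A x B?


The Cartesian product A x B contains all ordered pairs (a, b).
|A x B| = |A| * |B| = 21 * 31 = 651

651


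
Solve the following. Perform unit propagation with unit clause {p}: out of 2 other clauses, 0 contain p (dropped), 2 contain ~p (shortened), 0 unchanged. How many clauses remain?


Satisfied (removed): 0
Shortened (remain): 2
Unchanged (remain): 0
Remaining = 2 + 0 = 2

2


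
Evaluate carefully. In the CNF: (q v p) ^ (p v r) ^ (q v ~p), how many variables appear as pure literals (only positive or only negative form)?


Check each variable for pure literal status:
p: mixed (not pure)
q: pure positive
r: pure positive
Pure literal count = 2

2


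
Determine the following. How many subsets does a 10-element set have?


The power set of a set with n elements has 2^n elements.
|P(S)| = 2^10 = 1024

1024


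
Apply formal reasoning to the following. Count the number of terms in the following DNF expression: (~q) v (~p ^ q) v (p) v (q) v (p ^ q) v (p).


A DNF formula is a disjunction of terms (conjunctions).
Terms are separated by v.
Counting the disjuncts: 6 terms.

6


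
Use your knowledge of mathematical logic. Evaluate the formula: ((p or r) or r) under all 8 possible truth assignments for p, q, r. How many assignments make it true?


Check all 8 assignments:
p=0, q=0, r=0: 0
p=0, q=0, r=1: 1
p=0, q=1, r=0: 0
p=0, q=1, r=1: 1
p=1, q=0, r=0: 1
p=1, q=0, r=1: 1
p=1, q=1, r=0: 1
p=1, q=1, r=1: 1
Count of True = 6

6


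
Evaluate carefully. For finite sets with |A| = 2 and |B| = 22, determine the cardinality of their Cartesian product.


The Cartesian product A x B contains all ordered pairs (a, b).
|A x B| = |A| * |B| = 2 * 22 = 44

44


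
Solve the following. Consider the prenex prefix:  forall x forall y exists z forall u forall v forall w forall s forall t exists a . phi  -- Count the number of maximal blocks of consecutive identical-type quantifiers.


Quantifier-type sequence: A A E A A A A A E  (A=forall, E=exists)
Group into maximal same-type runs:
  Ax2 | Ex1 | Ax5 | Ex1
Number of blocks = 4

4


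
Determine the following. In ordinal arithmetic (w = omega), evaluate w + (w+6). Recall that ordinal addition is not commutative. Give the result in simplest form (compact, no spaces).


Compute w + (w+6).
Ordinal + is associative but NOT commutative; for finite n>0, n + w = w but w + n stays w+n.
w + (w+6) = (w+w) + 6 = w*2+6.
Result = w*2+6

w*2+6


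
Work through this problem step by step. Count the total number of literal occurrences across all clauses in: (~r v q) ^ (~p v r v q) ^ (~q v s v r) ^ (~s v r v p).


Counting literals in each clause:
Clause 1: 2 literal(s)
Clause 2: 3 literal(s)
Clause 3: 3 literal(s)
Clause 4: 3 literal(s)
Total = 11

11


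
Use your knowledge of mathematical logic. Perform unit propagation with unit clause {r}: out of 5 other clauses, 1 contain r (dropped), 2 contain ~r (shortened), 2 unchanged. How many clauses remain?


Satisfied (removed): 1
Shortened (remain): 2
Unchanged (remain): 2
Remaining = 2 + 2 = 4

4


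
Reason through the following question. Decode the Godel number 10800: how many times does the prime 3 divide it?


Factorize 10800 by dividing by 3 repeatedly.
Division steps: 3 divides 10800 exactly 3 time(s).
Exponent of 3 = 3

3


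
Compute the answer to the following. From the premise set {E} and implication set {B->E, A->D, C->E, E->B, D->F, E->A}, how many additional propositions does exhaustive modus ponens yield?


Initial facts: {E}
Apply modus ponens to closure:
  E and E->B  =>  B
  E and E->A  =>  A
  A and A->D  =>  D
  D and D->F  =>  F
Final known: {A, B, D, E, F}
New propositions: {A, B, D, F}
Count = 4

4


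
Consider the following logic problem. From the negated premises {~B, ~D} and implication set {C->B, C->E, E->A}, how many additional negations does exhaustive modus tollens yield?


Initial negated facts: {~B, ~D}
Apply modus tollens to closure:
  ~B and C->B  =>  ~C
Final negated: {~B, ~C, ~D}
New negations: {~C}
Count = 1

1


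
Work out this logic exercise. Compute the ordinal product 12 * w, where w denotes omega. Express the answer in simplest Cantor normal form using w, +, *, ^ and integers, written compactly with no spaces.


Compute 12 * w.
Ordinal * is associative and left-distributive over +, but NOT commutative; for finite n>1, n*w = w but w*n stays w*n.
For finite n>0, n * w = sup{n*k : k<w} = w. So 12 * w = w.
Result = w

w


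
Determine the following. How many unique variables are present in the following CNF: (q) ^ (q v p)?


Identify each variable that appears in the formula.
Variables found: p, q
Count = 2

2


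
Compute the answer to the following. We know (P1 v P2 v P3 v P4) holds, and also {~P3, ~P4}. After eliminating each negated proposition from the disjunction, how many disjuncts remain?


Original disjuncts (4): P1, P2, P3, P4
Negated (eliminate): ~P3, ~P4
Remaining disjuncts: P1, P2
Count = 4 - 2 = 2

2


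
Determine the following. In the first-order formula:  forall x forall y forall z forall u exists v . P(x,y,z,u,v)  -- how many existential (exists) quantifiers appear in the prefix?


Quantifier prefix: forall x forall y forall z forall u exists v
Mark each quantifier type:
  U U U U E
Universal count = 4, Existential count = 1
Asked for existential (exists) quantifiers: 1

1


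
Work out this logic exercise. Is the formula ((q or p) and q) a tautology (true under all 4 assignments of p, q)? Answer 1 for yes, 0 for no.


Check all 4 assignments:
p=0, q=0: 0
p=0, q=1: 1
p=1, q=0: 0
p=1, q=1: 1
Satisfying count = 2/4.
Tautology iff count = 4: no.

0


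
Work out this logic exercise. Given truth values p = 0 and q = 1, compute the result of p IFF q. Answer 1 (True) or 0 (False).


p = 0, q = 1
Operation: p IFF q
Evaluate: 0 IFF 1 = 0

0


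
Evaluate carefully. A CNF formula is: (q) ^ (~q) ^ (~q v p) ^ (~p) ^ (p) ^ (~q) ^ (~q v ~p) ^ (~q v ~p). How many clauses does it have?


A CNF formula is a conjunction of clauses.
Clauses are separated by ^.
Counting the conjuncts: 8 clauses.

8


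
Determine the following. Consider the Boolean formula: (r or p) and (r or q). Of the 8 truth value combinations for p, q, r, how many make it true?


Evaluate all 8 assignments for p, q, r:
p=0, q=0, r=0: 0
p=0, q=0, r=1: 1
p=0, q=1, r=0: 0
p=0, q=1, r=1: 1
p=1, q=0, r=0: 0
p=1, q=0, r=1: 1
p=1, q=1, r=0: 1
p=1, q=1, r=1: 1
Satisfying count = 5

5


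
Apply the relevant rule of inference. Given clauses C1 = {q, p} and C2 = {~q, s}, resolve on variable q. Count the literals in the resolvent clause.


Remove q from C1 and ~q from C2.
C1 remainder: {p}
C2 remainder: {s}
Union (resolvent): {p, s}
Resolvent has 2 literal(s).

2


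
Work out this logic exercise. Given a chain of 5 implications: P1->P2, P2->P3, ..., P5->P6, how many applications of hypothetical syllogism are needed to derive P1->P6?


With 5 implications in a chain connecting 6 propositions:
P1->P2, P2->P3, ..., P5->P6
Steps needed = (number of implications) - 1 = 5 - 1 = 4

4


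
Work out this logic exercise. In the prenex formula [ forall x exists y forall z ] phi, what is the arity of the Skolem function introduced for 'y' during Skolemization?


Quantifier prefix: forall x exists y forall z
'y' is existentially quantified at position 2.
Universal variables preceding it: x
Skolem function arity = 1

1


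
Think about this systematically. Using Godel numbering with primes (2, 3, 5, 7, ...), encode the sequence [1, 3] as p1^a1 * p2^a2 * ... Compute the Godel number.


Encode each element as an exponent of the corresponding prime:
  2^1 = 2
  3^3 = 27
Product = 2 * 27 = 54

54


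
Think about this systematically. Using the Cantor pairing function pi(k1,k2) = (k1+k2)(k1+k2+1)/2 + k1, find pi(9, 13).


k1 + k2 = 22
(k1+k2)(k1+k2+1)/2 = 22 * 23 / 2 = 253
pi = 253 + 9 = 262

262


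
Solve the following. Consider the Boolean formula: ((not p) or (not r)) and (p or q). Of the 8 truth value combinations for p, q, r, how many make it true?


Evaluate all 8 assignments for p, q, r:
p=0, q=0, r=0: 0
p=0, q=0, r=1: 0
p=0, q=1, r=0: 1
p=0, q=1, r=1: 1
p=1, q=0, r=0: 1
p=1, q=0, r=1: 0
p=1, q=1, r=0: 1
p=1, q=1, r=1: 0
Satisfying count = 4

4


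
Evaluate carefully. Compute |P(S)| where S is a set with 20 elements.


The power set of a set with n elements has 2^n elements.
|P(S)| = 2^20 = 1048576

1048576


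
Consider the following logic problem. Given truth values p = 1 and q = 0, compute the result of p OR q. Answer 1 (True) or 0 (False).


p = 1, q = 0
Operation: p OR q
Evaluate: 1 OR 0 = 1

1


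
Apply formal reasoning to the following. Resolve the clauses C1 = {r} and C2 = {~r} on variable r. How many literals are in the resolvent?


Remove r from C1 and ~r from C2.
C1 remainder: {}
C2 remainder: {}
Union (resolvent): {} (empty clause)
Resolvent has 0 literal(s).

0


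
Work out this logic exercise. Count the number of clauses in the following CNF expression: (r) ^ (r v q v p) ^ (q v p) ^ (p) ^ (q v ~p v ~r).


A CNF formula is a conjunction of clauses.
Clauses are separated by ^.
Counting the conjuncts: 5 clauses.

5


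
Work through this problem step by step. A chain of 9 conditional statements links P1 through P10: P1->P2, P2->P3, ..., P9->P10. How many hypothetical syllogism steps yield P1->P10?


With 9 implications in a chain connecting 10 propositions:
P1->P2, P2->P3, ..., P9->P10
Steps needed = (number of implications) - 1 = 9 - 1 = 8

8


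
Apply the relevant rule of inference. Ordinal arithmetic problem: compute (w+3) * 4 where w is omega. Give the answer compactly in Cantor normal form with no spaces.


Compute (w+3) * 4.
Ordinal * is associative and left-distributive over +, but NOT commutative; for finite n>1, n*w = w but w*n stays w*n.
(w+3) * 4 = (w+3) repeated 4 times. Each intermediate +3 is absorbed by the following w; only the last survives: w*4+3.
Result = w*4+3

w*4+3


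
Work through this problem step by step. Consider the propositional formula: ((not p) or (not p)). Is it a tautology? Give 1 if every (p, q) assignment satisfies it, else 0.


Check all 4 assignments:
p=0, q=0: 1
p=0, q=1: 1
p=1, q=0: 0
p=1, q=1: 0
Satisfying count = 2/4.
Tautology iff count = 4: no.

0


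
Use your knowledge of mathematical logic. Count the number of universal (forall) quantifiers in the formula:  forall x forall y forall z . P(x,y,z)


Quantifier prefix: forall x forall y forall z
Mark each quantifier type:
  U U U
Universal count = 3, Existential count = 0
Asked for universal (forall) quantifiers: 3

3


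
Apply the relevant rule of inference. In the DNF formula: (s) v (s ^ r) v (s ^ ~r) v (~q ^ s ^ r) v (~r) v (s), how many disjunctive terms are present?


A DNF formula is a disjunction of terms (conjunctions).
Terms are separated by v.
Counting the disjuncts: 6 terms.

6


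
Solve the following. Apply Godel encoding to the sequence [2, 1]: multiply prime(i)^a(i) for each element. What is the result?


Encode each element as an exponent of the corresponding prime:
  2^2 = 4
  3^1 = 3
Product = 4 * 3 = 12

12


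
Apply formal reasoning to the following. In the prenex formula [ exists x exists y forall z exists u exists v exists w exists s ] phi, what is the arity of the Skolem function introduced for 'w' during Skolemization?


Quantifier prefix: exists x exists y forall z exists u exists v exists w exists s
'w' is existentially quantified at position 6.
Universal variables preceding it: z
Skolem function arity = 1

1


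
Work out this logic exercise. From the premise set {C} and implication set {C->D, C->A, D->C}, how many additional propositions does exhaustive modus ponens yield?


Initial facts: {C}
Apply modus ponens to closure:
  C and C->D  =>  D
  C and C->A  =>  A
Final known: {A, C, D}
New propositions: {A, D}
Count = 2

2


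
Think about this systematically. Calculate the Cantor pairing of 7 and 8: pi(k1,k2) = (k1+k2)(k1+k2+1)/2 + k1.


k1 + k2 = 15
(k1+k2)(k1+k2+1)/2 = 15 * 16 / 2 = 120
pi = 120 + 7 = 127

127


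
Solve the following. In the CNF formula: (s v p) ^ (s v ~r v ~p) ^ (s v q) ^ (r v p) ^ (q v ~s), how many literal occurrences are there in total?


Counting literals in each clause:
Clause 1: 2 literal(s)
Clause 2: 3 literal(s)
Clause 3: 2 literal(s)
Clause 4: 2 literal(s)
Clause 5: 2 literal(s)
Total = 11

11


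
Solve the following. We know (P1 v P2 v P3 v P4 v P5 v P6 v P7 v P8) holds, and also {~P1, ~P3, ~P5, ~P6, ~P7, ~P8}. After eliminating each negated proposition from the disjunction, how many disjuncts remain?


Original disjuncts (8): P1, P2, P3, P4, P5, P6, P7, P8
Negated (eliminate): ~P1, ~P3, ~P5, ~P6, ~P7, ~P8
Remaining disjuncts: P2, P4
Count = 8 - 6 = 2

2


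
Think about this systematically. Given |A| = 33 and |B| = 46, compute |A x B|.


The Cartesian product A x B contains all ordered pairs (a, b).
|A x B| = |A| * |B| = 33 * 46 = 1518

1518


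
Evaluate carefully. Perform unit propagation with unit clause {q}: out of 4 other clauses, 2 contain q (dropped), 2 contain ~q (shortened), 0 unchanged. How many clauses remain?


Satisfied (removed): 2
Shortened (remain): 2
Unchanged (remain): 0
Remaining = 2 + 0 = 2

2


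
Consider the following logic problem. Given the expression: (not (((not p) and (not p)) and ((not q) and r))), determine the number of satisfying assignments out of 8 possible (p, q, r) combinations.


Check all 8 assignments:
p=0, q=0, r=0: 1
p=0, q=0, r=1: 0
p=0, q=1, r=0: 1
p=0, q=1, r=1: 1
p=1, q=0, r=0: 1
p=1, q=0, r=1: 1
p=1, q=1, r=0: 1
p=1, q=1, r=1: 1
Count of True = 7

7


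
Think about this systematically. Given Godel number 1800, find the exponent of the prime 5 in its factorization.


Factorize 1800 by dividing by 5 repeatedly.
Division steps: 5 divides 1800 exactly 2 time(s).
Exponent of 5 = 2

2


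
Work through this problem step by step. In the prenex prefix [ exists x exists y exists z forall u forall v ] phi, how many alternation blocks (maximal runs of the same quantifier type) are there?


Quantifier-type sequence: E E E A A  (A=forall, E=exists)
Group into maximal same-type runs:
  Ex3 | Ax2
Number of blocks = 2

2


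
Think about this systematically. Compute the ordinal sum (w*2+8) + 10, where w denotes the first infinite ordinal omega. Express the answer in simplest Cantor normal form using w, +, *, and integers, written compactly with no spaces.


Compute (w*2+8) + 10.
Ordinal + is associative but NOT commutative; for finite n>0, n + w = w but w + n stays w+n.
By associativity: (w*2+8) + 10 = w*2 + (8+10) = w*2+18.
Result = w*2+18

w*2+18


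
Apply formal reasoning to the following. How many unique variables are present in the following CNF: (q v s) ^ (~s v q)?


Identify each variable that appears in the formula.
Variables found: q, s
Count = 2

2


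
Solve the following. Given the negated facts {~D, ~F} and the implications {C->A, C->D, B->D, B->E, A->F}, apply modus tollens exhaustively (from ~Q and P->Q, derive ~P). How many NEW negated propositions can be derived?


Initial negated facts: {~D, ~F}
Apply modus tollens to closure:
  ~D and C->D  =>  ~C
  ~D and B->D  =>  ~B
  ~F and A->F  =>  ~A
Final negated: {~A, ~B, ~C, ~D, ~F}
New negations: {~A, ~B, ~C}
Count = 3

3


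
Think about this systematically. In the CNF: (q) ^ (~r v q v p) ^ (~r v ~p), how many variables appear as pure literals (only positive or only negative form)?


Check each variable for pure literal status:
p: mixed (not pure)
q: pure positive
r: pure negative
Pure literal count = 2

2


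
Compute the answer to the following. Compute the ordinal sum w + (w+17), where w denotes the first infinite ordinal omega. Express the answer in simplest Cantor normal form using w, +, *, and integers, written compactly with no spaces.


Compute w + (w+17).
Ordinal + is associative but NOT commutative; for finite n>0, n + w = w but w + n stays w+n.
w + (w+17) = (w+w) + 17 = w*2+17.
Result = w*2+17

w*2+17


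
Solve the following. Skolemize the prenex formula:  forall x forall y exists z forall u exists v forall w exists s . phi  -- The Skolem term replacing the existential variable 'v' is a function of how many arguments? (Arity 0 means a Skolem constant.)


Quantifier prefix: forall x forall y exists z forall u exists v forall w exists s
'v' is existentially quantified at position 5.
Universal variables preceding it: x, y, u
Skolem function arity = 3

3


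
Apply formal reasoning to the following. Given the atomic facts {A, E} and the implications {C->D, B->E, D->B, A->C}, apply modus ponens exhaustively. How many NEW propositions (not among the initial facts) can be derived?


Initial facts: {A, E}
Apply modus ponens to closure:
  A and A->C  =>  C
  C and C->D  =>  D
  D and D->B  =>  B
Final known: {A, B, C, D, E}
New propositions: {B, C, D}
Count = 3

3


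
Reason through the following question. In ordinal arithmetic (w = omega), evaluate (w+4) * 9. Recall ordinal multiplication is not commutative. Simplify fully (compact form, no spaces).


Compute (w+4) * 9.
Ordinal * is associative and left-distributive over +, but NOT commutative; for finite n>1, n*w = w but w*n stays w*n.
(w+4) * 9 = (w+4) repeated 9 times. Each intermediate +4 is absorbed by the following w; only the last survives: w*9+4.
Result = w*9+4

w*9+4


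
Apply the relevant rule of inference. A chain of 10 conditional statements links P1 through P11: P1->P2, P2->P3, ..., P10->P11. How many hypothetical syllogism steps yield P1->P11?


With 10 implications in a chain connecting 11 propositions:
P1->P2, P2->P3, ..., P10->P11
Steps needed = (number of implications) - 1 = 10 - 1 = 9

9


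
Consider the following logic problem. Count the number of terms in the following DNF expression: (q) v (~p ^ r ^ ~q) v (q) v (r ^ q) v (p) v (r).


A DNF formula is a disjunction of terms (conjunctions).
Terms are separated by v.
Counting the disjuncts: 6 terms.

6


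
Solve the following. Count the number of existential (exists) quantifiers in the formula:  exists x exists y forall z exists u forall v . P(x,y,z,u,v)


Quantifier prefix: exists x exists y forall z exists u forall v
Mark each quantifier type:
  E E U E U
Universal count = 2, Existential count = 3
Asked for existential (exists) quantifiers: 3

3


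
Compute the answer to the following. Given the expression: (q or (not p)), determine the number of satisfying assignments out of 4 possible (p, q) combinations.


Check all 4 assignments:
p=0, q=0: 1
p=0, q=1: 1
p=1, q=0: 0
p=1, q=1: 1
Count of True = 3

3


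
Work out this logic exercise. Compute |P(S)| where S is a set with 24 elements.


The power set of a set with n elements has 2^n elements.
|P(S)| = 2^24 = 16777216

16777216


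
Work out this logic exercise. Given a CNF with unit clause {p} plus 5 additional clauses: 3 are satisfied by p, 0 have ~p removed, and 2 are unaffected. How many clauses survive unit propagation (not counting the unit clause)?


Satisfied (removed): 3
Shortened (remain): 0
Unchanged (remain): 2
Remaining = 0 + 2 = 2

2
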